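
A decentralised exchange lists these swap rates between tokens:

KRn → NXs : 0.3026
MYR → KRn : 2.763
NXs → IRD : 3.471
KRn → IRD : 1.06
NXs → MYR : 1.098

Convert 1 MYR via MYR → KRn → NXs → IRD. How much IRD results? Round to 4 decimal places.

2.9020

1 MYR × 2.763 = 2.763 KRn
2.763 KRn × 0.3026 = 0.8360838 NXs
0.8360838 NXs × 3.471 = 2.9020468698 IRD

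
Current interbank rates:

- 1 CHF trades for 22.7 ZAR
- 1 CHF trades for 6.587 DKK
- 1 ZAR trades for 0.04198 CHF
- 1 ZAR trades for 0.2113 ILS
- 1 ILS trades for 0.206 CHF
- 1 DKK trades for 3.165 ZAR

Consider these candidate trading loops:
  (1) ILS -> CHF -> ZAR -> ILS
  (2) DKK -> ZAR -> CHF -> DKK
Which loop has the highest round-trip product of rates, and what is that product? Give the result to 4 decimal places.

(1) 0.206 × 22.7 × 0.2113 = 0.98808
(2) 3.165 × 0.04198 × 6.587 = 0.87519
Highest is cycle (1) at 0.9881 (≤1, no arbitrage).

0.9881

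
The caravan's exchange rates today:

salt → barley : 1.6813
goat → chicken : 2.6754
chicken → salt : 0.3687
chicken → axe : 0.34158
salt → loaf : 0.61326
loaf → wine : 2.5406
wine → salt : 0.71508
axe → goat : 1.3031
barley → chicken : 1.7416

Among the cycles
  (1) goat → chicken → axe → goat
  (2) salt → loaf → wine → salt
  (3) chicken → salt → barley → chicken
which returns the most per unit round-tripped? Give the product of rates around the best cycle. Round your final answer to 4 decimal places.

1.1909

(1) 2.6754 × 0.34158 × 1.3031 = 1.19086
(2) 0.61326 × 2.5406 × 0.71508 = 1.11413
(3) 0.3687 × 1.6813 × 1.7416 = 1.07961
Highest is cycle (1) at 1.1909 (>1, arbitrage).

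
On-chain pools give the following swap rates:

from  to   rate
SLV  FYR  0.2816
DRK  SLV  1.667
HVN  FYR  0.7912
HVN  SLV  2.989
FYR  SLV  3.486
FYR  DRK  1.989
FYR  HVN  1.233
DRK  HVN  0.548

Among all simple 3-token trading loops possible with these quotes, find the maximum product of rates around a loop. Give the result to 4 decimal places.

SLV→FYR→HVN→SLV: 0.2816 × 1.233 × 2.989 = 1.03782
DRK→SLV→FYR→DRK: 1.667 × 0.2816 × 1.989 = 0.93369
DRK→HVN→FYR→DRK: 0.548 × 0.7912 × 1.989 = 0.86239
Maximum is SLV→FYR→HVN→SLV at 1.0378; arbitrage exists.

1.0378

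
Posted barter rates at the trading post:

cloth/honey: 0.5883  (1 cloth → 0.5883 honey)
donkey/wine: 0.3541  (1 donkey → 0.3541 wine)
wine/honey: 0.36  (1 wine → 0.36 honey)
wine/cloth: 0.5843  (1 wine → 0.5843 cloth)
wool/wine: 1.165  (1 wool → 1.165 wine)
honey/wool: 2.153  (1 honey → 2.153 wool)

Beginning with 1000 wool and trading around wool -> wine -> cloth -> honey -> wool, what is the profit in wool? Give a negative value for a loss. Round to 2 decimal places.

1000 wool × 1.165 = 1165 wine
1165 wine × 0.5843 = 680.7095 cloth
680.7095 cloth × 0.5883 = 400.46139885 honey
400.46139885 honey × 2.153 = 862.19339172405 wool
Net change: 862.19339172405 − 1000 = -137.80660827595 wool

-137.81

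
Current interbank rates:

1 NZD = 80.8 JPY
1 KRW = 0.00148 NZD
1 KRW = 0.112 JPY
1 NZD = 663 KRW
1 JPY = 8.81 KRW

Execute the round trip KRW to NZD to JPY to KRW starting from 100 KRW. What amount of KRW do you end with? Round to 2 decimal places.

100 KRW × 0.00148 = 0.148 NZD
0.148 NZD × 80.8 = 11.9584 JPY
11.9584 JPY × 8.81 = 105.353504 KRW

105.35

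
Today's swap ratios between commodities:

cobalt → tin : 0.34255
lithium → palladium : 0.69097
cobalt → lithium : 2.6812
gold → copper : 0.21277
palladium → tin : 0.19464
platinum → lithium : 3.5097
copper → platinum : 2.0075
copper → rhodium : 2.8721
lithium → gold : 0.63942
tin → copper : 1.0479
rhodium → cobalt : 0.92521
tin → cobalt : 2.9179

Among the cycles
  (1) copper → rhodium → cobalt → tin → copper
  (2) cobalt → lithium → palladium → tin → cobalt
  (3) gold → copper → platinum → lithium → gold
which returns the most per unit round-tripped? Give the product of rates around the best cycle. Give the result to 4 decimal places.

(1) 2.8721 × 0.92521 × 0.34255 × 1.0479 = 0.95386
(2) 2.6812 × 0.69097 × 0.19464 × 2.9179 = 1.05218
(3) 0.21277 × 2.0075 × 3.5097 × 0.63942 = 0.95857
Highest is cycle (2) at 1.0522 (>1, arbitrage).

1.0522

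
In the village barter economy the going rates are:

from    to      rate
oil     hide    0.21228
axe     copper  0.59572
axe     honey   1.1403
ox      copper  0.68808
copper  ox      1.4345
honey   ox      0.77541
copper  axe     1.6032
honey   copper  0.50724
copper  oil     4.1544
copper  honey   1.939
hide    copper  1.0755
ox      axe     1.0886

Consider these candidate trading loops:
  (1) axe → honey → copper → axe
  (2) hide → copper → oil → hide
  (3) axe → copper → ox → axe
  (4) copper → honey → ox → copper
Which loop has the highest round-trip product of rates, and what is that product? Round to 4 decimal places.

1.0345

(1) 1.1403 × 0.50724 × 1.6032 = 0.92730
(2) 1.0755 × 4.1544 × 0.21228 = 0.94848
(3) 0.59572 × 1.4345 × 1.0886 = 0.93027
(4) 1.939 × 0.77541 × 0.68808 = 1.03454
Highest is cycle (4) at 1.0345 (>1, arbitrage).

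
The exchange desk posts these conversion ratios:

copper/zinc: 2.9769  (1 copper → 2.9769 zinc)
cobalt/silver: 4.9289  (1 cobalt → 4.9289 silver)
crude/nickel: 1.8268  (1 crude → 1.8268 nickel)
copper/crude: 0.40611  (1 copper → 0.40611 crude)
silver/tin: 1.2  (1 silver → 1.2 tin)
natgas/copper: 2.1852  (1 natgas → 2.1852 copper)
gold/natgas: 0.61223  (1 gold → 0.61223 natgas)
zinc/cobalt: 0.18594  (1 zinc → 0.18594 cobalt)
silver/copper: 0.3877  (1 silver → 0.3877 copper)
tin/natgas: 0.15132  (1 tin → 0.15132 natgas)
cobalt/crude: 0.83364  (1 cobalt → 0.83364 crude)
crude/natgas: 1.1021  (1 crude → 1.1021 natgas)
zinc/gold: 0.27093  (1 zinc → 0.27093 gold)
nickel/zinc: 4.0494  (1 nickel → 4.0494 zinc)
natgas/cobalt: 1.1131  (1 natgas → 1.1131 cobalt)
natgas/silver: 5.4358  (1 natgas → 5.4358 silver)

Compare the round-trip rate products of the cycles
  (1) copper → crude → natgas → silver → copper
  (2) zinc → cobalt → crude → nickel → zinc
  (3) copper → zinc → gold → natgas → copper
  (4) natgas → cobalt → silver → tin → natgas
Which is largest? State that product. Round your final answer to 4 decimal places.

1.1467

(1) 0.40611 × 1.1021 × 5.4358 × 0.3877 = 0.94324
(2) 0.18594 × 0.83364 × 1.8268 × 4.0494 = 1.14666
(3) 2.9769 × 0.27093 × 0.61223 × 2.1852 = 1.07901
(4) 1.1131 × 4.9289 × 1.2 × 0.15132 = 0.99623
Highest is cycle (2) at 1.1467 (>1, arbitrage).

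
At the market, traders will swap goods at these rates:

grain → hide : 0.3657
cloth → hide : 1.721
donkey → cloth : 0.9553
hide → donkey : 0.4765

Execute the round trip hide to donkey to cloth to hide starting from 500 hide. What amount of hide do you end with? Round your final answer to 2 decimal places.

391.70

500 hide × 0.4765 = 238.25 donkey
238.25 donkey × 0.9553 = 227.600225 cloth
227.600225 cloth × 1.721 = 391.699987225 hide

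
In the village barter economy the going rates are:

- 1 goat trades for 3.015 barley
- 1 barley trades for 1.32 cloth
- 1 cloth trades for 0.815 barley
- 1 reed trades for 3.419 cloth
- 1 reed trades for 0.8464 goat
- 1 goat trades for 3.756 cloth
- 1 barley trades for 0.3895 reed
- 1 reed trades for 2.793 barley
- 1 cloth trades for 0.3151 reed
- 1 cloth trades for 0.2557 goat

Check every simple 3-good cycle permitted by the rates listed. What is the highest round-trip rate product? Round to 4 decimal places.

cloth→reed→barley→cloth: 0.3151 × 2.793 × 1.32 = 1.16170
cloth→barley→reed→cloth: 0.815 × 0.3895 × 3.419 = 1.08534
cloth→goat→barley→cloth: 0.2557 × 3.015 × 1.32 = 1.01763
cloth→reed→goat→cloth: 0.3151 × 0.8464 × 3.756 = 1.00173
goat→barley→reed→goat: 3.015 × 0.3895 × 0.8464 = 0.99396
Maximum is cloth→reed→barley→cloth at 1.1617; arbitrage exists.

1.1617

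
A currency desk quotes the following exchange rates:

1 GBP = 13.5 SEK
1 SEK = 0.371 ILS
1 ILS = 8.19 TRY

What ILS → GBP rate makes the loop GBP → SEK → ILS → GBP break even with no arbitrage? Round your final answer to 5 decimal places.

Known legs of the cycle: 13.5 × 0.371 = 5.0085
For no arbitrage the full-cycle product must be 1, so the missing rate is 1 / 5.0085 ≈ 0.1996606.

0.19966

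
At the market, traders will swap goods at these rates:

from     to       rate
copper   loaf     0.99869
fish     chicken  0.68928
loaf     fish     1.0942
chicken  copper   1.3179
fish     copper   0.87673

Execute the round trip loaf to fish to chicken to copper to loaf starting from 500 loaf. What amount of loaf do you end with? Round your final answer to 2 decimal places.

496.34

500 loaf × 1.0942 = 547.1 fish
547.1 fish × 0.68928 = 377.105088 chicken
377.105088 chicken × 1.3179 = 496.9867954752 copper
496.9867954752 copper × 0.99869 = 496.335742773127488 loaf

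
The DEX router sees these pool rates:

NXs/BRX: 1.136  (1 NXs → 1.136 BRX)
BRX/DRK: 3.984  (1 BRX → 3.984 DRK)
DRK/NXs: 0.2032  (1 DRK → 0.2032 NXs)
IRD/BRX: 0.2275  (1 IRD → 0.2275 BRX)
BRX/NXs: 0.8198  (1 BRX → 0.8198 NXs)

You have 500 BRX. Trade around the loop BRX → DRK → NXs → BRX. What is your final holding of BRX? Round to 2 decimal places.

459.82

500 BRX × 3.984 = 1992 DRK
1992 DRK × 0.2032 = 404.7744 NXs
404.7744 NXs × 1.136 = 459.8237184 BRX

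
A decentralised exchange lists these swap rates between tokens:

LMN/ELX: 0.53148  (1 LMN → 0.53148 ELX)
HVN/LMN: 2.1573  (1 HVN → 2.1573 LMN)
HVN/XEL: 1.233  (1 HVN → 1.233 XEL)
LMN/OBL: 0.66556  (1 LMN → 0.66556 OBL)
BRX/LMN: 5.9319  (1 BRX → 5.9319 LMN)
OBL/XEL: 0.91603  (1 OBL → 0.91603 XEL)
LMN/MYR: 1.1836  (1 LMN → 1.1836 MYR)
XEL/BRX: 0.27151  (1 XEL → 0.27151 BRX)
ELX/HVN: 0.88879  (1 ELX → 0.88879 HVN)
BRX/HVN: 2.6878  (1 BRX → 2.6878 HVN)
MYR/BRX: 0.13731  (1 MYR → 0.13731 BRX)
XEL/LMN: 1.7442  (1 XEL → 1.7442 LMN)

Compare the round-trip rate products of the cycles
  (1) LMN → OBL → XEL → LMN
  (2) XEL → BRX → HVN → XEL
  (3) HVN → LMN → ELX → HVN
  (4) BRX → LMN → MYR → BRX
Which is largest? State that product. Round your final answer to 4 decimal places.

(1) 0.66556 × 0.91603 × 1.7442 = 1.06339
(2) 0.27151 × 2.6878 × 1.233 = 0.89980
(3) 2.1573 × 0.53148 × 0.88879 = 1.01905
(4) 5.9319 × 1.1836 × 0.13731 = 0.96405
Highest is cycle (1) at 1.0634 (>1, arbitrage).

1.0634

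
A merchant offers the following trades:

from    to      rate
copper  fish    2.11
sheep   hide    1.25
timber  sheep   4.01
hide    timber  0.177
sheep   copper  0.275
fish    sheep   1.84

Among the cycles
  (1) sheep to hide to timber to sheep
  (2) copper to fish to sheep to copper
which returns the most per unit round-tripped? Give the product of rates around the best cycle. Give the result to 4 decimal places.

1.0677

(1) 1.25 × 0.177 × 4.01 = 0.88721
(2) 2.11 × 1.84 × 0.275 = 1.06766
Highest is cycle (2) at 1.0677 (>1, arbitrage).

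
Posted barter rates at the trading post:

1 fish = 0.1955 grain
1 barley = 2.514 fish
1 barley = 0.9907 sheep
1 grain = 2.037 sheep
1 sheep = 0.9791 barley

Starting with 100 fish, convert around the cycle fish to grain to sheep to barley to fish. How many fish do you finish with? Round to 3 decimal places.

98.023

100 fish × 0.1955 = 19.55 grain
19.55 grain × 2.037 = 39.82335 sheep
39.82335 sheep × 0.9791 = 38.991041985 barley
38.991041985 barley × 2.514 = 98.02347955029 fish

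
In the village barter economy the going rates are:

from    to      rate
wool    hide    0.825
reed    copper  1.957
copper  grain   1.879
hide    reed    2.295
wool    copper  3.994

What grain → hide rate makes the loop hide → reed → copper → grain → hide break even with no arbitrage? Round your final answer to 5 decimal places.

Known legs of the cycle: 2.295 × 1.957 × 1.879 = 8.439180885
For no arbitrage the full-cycle product must be 1, so the missing rate is 1 / 8.439180885 ≈ 0.1184949.

0.11849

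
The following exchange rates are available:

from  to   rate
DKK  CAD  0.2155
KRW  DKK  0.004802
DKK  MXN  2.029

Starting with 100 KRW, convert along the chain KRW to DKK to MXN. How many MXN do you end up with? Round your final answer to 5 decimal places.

0.97433

100 KRW × 0.004802 = 0.4802 DKK
0.4802 DKK × 2.029 = 0.9743258 MXN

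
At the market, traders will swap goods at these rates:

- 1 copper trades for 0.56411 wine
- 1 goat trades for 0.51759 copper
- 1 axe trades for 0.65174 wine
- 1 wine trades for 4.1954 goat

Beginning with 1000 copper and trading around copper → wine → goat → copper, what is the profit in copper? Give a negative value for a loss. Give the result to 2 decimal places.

1000 copper × 0.56411 = 564.11 wine
564.11 wine × 4.1954 = 2366.667094 goat
2366.667094 goat × 0.51759 = 1224.96322118346 copper
Net change: 1224.96322118346 − 1000 = 224.96322118346 copper

224.96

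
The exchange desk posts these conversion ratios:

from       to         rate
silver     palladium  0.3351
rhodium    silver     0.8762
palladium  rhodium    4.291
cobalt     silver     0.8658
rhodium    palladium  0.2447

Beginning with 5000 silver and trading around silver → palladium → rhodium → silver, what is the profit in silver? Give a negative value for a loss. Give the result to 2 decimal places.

1299.50

5000 silver × 0.3351 = 1675.5 palladium
1675.5 palladium × 4.291 = 7189.5705 rhodium
7189.5705 rhodium × 0.8762 = 6299.5016721 silver
Net change: 6299.5016721 − 5000 = 1299.5016721 silver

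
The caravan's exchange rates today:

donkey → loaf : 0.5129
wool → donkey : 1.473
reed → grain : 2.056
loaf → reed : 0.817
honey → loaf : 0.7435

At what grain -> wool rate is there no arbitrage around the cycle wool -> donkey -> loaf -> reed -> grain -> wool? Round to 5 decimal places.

0.78799

Known legs of the cycle: 1.473 × 0.5129 × 0.817 × 2.056 = 1.2690554915784
For no arbitrage the full-cycle product must be 1, so the missing rate is 1 / 1.2690554915784 ≈ 0.7879876.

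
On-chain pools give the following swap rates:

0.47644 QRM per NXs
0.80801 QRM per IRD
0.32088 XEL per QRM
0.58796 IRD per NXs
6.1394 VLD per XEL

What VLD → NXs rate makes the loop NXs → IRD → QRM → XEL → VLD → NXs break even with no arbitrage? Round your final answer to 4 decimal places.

1.0685

Known legs of the cycle: 0.58796 × 0.80801 × 0.32088 × 6.1394 = 0.9359078624397160512
For no arbitrage the full-cycle product must be 1, so the missing rate is 1 / 0.9359078624397160512 ≈ 1.068481.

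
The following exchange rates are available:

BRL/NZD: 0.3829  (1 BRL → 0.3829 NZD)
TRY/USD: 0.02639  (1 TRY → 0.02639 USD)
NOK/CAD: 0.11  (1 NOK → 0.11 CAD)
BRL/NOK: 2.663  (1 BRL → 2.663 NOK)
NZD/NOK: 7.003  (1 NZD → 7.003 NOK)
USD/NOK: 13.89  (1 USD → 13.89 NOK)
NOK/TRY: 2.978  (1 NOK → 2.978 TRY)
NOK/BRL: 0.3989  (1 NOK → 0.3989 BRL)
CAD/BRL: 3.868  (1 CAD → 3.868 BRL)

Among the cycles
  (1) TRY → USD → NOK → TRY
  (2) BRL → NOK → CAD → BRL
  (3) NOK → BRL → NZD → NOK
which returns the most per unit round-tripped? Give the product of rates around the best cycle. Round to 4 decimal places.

(1) 0.02639 × 13.89 × 2.978 = 1.09161
(2) 2.663 × 0.11 × 3.868 = 1.13305
(3) 0.3989 × 0.3829 × 7.003 = 1.06963
Highest is cycle (2) at 1.1331 (>1, arbitrage).

1.1331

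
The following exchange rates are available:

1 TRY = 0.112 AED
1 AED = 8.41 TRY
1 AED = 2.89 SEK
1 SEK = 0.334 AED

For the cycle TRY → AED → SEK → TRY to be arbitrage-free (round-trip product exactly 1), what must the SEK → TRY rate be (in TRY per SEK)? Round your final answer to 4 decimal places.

3.0895

Known legs of the cycle: 0.112 × 2.89 = 0.32368
For no arbitrage the full-cycle product must be 1, so the missing rate is 1 / 0.32368 ≈ 3.089471.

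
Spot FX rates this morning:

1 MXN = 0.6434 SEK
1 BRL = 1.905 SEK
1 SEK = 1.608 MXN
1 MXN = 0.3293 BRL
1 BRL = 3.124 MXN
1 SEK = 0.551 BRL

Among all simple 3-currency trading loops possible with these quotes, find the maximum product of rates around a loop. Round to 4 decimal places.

1.1075

SEK→BRL→MXN→SEK: 0.551 × 3.124 × 0.6434 = 1.10750
SEK→MXN→BRL→SEK: 1.608 × 0.3293 × 1.905 = 1.00872
Maximum is SEK→BRL→MXN→SEK at 1.1075; arbitrage exists.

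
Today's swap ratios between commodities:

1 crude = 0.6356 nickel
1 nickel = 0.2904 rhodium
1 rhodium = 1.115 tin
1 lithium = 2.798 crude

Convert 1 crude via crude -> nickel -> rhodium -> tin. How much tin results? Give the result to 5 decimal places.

1 crude × 0.6356 = 0.6356 nickel
0.6356 nickel × 0.2904 = 0.18457824 rhodium
0.18457824 rhodium × 1.115 = 0.2058047376 tin

0.20580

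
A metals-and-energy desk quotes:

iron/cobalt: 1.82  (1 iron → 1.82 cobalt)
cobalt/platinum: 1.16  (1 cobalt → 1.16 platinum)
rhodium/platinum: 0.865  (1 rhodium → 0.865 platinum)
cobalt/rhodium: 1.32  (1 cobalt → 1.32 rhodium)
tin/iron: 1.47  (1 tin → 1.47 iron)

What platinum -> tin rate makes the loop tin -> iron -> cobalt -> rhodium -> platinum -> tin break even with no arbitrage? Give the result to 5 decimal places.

Known legs of the cycle: 1.47 × 1.82 × 1.32 × 0.865 = 3.05477172
For no arbitrage the full-cycle product must be 1, so the missing rate is 1 / 3.05477172 ≈ 0.3273567.

0.32736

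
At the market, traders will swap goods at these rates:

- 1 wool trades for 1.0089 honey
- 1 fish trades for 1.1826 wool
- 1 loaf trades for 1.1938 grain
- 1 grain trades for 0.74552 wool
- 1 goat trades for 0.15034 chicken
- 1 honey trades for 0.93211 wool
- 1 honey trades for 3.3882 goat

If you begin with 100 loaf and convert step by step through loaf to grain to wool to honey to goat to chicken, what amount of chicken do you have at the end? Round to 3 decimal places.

100 loaf × 1.1938 = 119.38 grain
119.38 grain × 0.74552 = 89.0001776 wool
89.0001776 wool × 1.0089 = 89.79227918064 honey
89.79227918064 honey × 3.3882 = 304.234200319844448 goat
304.234200319844448 goat × 0.15034 = 45.73856967608541431232 chicken

45.739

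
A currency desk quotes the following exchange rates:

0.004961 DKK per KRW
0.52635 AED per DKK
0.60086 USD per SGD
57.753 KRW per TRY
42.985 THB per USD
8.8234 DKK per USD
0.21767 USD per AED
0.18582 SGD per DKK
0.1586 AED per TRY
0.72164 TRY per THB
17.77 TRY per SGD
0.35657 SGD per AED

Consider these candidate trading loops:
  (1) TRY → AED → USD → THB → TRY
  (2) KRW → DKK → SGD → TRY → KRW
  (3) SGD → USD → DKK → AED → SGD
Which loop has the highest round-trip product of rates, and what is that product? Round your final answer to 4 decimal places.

1.0709

(1) 0.1586 × 0.21767 × 42.985 × 0.72164 = 1.07088
(2) 0.004961 × 0.18582 × 17.77 × 57.753 = 0.94607
(3) 0.60086 × 8.8234 × 0.52635 × 0.35657 = 0.99501
Highest is cycle (1) at 1.0709 (>1, arbitrage).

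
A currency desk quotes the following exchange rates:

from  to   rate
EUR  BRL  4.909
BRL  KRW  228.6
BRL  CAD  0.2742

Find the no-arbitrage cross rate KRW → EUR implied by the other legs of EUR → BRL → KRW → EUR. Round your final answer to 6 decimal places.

0.000891

Known legs of the cycle: 4.909 × 228.6 = 1122.1974
For no arbitrage the full-cycle product must be 1, so the missing rate is 1 / 1122.1974 ≈ 0.00089111.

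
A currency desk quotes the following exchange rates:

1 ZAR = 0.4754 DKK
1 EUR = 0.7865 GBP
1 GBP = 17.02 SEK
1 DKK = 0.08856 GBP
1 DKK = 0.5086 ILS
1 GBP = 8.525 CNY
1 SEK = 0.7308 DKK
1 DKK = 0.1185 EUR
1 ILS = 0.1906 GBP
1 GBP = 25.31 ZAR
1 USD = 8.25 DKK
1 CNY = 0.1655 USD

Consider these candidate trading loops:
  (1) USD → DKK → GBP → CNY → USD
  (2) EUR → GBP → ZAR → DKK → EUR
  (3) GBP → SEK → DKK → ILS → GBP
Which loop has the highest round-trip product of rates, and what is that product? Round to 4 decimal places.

(1) 8.25 × 0.08856 × 8.525 × 0.1655 = 1.03082
(2) 0.7865 × 25.31 × 0.4754 × 0.1185 = 1.12142
(3) 17.02 × 0.7308 × 0.5086 × 0.1906 = 1.20575
Highest is cycle (3) at 1.2058 (>1, arbitrage).

1.2058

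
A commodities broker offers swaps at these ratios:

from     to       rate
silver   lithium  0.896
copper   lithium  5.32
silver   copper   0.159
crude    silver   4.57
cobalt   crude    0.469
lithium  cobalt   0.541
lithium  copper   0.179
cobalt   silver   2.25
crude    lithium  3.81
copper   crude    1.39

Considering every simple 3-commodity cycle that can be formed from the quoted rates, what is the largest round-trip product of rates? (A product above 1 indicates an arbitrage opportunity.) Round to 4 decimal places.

1.0907

silver→lithium→cobalt→silver: 0.896 × 0.541 × 2.25 = 1.09066
silver→copper→crude→silver: 0.159 × 1.39 × 4.57 = 1.01002
lithium→cobalt→crude→lithium: 0.541 × 0.469 × 3.81 = 0.96671
lithium→copper→crude→lithium: 0.179 × 1.39 × 3.81 = 0.94797
Maximum is silver→lithium→cobalt→silver at 1.0907; arbitrage exists.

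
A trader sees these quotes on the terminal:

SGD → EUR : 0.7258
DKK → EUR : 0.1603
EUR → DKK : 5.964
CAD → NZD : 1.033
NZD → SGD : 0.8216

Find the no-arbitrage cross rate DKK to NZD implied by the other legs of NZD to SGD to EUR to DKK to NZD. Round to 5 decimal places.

Known legs of the cycle: 0.8216 × 0.7258 × 5.964 = 3.55643625792
For no arbitrage the full-cycle product must be 1, so the missing rate is 1 / 3.55643625792 ≈ 0.2811804.

0.28118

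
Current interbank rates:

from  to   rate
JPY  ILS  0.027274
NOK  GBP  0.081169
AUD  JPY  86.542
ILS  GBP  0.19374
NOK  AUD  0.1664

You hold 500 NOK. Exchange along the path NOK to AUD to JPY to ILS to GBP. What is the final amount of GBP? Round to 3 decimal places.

500 NOK × 0.1664 = 83.2 AUD
83.2 AUD × 86.542 = 7200.2944 JPY
7200.2944 JPY × 0.027274 = 196.3808294656 ILS
196.3808294656 ILS × 0.19374 = 38.046821900665344 GBP

38.047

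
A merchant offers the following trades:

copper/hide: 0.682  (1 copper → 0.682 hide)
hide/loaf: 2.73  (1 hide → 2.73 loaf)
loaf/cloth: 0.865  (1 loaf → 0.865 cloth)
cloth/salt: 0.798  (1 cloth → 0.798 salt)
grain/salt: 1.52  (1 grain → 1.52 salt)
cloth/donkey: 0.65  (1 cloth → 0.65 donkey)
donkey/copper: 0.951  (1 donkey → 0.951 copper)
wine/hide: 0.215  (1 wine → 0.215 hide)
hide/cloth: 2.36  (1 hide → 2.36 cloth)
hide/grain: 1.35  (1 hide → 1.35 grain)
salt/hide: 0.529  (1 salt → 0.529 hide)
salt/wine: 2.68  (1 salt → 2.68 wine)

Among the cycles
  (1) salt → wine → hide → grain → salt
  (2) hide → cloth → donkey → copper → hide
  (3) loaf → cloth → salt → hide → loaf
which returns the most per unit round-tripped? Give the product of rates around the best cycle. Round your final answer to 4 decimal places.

(1) 2.68 × 0.215 × 1.35 × 1.52 = 1.18236
(2) 2.36 × 0.65 × 0.951 × 0.682 = 0.99492
(3) 0.865 × 0.798 × 0.529 × 2.73 = 0.99687
Highest is cycle (1) at 1.1824 (>1, arbitrage).

1.1824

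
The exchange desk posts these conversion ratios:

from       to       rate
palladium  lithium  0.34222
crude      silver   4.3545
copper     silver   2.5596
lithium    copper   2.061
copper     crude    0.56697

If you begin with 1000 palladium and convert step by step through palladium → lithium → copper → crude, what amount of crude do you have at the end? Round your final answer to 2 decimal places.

1000 palladium × 0.34222 = 342.22 lithium
342.22 lithium × 2.061 = 705.31542 copper
705.31542 copper × 0.56697 = 399.8926836774 crude

399.89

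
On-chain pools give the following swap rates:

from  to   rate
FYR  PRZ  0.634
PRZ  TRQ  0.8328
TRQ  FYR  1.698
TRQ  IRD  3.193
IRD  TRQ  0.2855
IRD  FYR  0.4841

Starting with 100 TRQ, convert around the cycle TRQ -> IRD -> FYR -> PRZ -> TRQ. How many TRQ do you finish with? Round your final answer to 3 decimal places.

100 TRQ × 3.193 = 319.3 IRD
319.3 IRD × 0.4841 = 154.57313 FYR
154.57313 FYR × 0.634 = 97.99936442 PRZ
97.99936442 PRZ × 0.8328 = 81.613870688976 TRQ

81.614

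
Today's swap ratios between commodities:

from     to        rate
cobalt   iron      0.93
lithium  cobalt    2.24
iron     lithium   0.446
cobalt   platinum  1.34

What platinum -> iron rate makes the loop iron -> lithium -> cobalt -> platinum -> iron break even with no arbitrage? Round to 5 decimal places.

Known legs of the cycle: 0.446 × 2.24 × 1.34 = 1.3387136
For no arbitrage the full-cycle product must be 1, so the missing rate is 1 / 1.3387136 ≈ 0.7469858.

0.74699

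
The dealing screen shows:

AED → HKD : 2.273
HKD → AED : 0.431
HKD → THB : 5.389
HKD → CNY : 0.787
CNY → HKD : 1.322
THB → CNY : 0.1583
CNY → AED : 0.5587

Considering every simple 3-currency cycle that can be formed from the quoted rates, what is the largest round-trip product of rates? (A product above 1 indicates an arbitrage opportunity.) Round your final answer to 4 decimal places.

CNY→HKD→THB→CNY: 1.322 × 5.389 × 0.1583 = 1.12777
CNY→AED→HKD→CNY: 0.5587 × 2.273 × 0.787 = 0.99943
Maximum is CNY→HKD→THB→CNY at 1.1278; arbitrage exists.

1.1278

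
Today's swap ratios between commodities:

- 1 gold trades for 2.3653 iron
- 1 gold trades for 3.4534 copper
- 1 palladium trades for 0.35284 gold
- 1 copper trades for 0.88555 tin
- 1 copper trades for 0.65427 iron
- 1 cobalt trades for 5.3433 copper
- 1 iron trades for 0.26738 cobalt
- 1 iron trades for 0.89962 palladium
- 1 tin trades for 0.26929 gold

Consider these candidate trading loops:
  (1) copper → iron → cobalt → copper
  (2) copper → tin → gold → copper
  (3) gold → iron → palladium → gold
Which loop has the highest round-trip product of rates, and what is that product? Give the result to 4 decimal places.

0.9348

(1) 0.65427 × 0.26738 × 5.3433 = 0.93475
(2) 0.88555 × 0.26929 × 3.4534 = 0.82353
(3) 2.3653 × 0.89962 × 0.35284 = 0.75080
Highest is cycle (1) at 0.9348 (≤1, no arbitrage).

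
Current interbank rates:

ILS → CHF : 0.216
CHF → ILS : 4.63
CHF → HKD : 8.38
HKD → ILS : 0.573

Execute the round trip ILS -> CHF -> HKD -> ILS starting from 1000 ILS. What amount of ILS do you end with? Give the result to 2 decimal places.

1000 ILS × 0.216 = 216 CHF
216 CHF × 8.38 = 1810.08 HKD
1810.08 HKD × 0.573 = 1037.17584 ILS

1037.18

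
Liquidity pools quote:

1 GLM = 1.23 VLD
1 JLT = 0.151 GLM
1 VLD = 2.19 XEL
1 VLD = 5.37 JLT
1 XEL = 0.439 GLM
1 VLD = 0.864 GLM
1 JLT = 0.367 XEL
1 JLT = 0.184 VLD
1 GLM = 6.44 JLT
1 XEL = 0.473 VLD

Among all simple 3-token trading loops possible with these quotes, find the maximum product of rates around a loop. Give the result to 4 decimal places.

VLD→XEL→GLM→VLD: 2.19 × 0.439 × 1.23 = 1.18253
JLT→XEL→GLM→JLT: 0.367 × 0.439 × 6.44 = 1.03757
VLD→GLM→JLT→VLD: 0.864 × 6.44 × 0.184 = 1.02381
VLD→JLT→GLM→VLD: 5.37 × 0.151 × 1.23 = 0.99737
VLD→JLT→XEL→VLD: 5.37 × 0.367 × 0.473 = 0.93218
Maximum is VLD→XEL→GLM→VLD at 1.1825; arbitrage exists.

1.1825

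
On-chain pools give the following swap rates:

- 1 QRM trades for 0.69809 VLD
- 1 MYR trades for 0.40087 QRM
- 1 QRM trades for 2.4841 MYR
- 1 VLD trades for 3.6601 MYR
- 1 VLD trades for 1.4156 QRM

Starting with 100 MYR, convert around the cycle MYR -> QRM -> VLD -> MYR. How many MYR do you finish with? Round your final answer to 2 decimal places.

102.43

100 MYR × 0.40087 = 40.087 QRM
40.087 QRM × 0.69809 = 27.98433383 VLD
27.98433383 VLD × 3.6601 = 102.425460251183 MYR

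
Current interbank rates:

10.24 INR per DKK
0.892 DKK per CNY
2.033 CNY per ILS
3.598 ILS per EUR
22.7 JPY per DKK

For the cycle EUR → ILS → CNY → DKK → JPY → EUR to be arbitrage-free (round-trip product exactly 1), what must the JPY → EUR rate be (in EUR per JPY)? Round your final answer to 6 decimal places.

0.006752

Known legs of the cycle: 3.598 × 2.033 × 0.892 × 22.7 = 148.1116599256
For no arbitrage the full-cycle product must be 1, so the missing rate is 1 / 148.1116599256 ≈ 0.00675166.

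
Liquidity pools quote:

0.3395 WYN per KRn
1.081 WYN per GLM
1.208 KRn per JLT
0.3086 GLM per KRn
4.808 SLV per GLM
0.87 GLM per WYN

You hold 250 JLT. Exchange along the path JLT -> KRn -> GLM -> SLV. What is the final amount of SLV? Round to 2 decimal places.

448.09

250 JLT × 1.208 = 302 KRn
302 KRn × 0.3086 = 93.1972 GLM
93.1972 GLM × 4.808 = 448.0921376 SLV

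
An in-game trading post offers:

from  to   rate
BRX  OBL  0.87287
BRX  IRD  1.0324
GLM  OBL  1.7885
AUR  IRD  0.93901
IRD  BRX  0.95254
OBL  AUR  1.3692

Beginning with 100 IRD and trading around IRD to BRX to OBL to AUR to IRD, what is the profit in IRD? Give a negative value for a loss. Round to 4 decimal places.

100 IRD × 0.95254 = 95.254 BRX
95.254 BRX × 0.87287 = 83.14435898 OBL
83.14435898 OBL × 1.3692 = 113.841256315416 AUR
113.841256315416 AUR × 0.93901 = 106.89807809273877816 IRD
Net change: 106.89807809273877816 − 100 = 6.89807809273877816 IRD

6.8981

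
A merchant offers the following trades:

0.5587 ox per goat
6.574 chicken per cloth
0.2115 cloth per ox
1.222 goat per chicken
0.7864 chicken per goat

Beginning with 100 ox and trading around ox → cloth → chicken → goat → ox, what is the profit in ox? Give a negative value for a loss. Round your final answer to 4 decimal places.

-5.0730

100 ox × 0.2115 = 21.15 cloth
21.15 cloth × 6.574 = 139.0401 chicken
139.0401 chicken × 1.222 = 169.9070022 goat
169.9070022 goat × 0.5587 = 94.92704212914 ox
Net change: 94.92704212914 − 100 = -5.07295787086 ox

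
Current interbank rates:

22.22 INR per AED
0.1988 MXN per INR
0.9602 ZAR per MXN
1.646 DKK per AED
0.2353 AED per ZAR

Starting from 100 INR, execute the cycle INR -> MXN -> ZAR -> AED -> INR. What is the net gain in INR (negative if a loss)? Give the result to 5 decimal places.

100 INR × 0.1988 = 19.88 MXN
19.88 MXN × 0.9602 = 19.088776 ZAR
19.088776 ZAR × 0.2353 = 4.4915889928 AED
4.4915889928 AED × 22.22 = 99.803107420016 INR
Net change: 99.803107420016 − 100 = -0.196892579984 INR

-0.19689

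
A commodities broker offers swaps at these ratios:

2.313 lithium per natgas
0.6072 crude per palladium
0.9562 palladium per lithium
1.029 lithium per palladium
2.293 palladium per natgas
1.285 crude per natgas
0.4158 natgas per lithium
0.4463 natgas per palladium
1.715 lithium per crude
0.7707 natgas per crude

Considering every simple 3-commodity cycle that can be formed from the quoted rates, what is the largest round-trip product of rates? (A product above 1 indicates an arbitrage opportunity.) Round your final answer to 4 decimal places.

1.0731

natgas→palladium→crude→natgas: 2.293 × 0.6072 × 0.7707 = 1.07305
palladium→crude→lithium→palladium: 0.6072 × 1.715 × 0.9562 = 0.99574
natgas→lithium→palladium→natgas: 2.313 × 0.9562 × 0.4463 = 0.98708
natgas→palladium→lithium→natgas: 2.293 × 1.029 × 0.4158 = 0.98108
natgas→crude→lithium→natgas: 1.285 × 1.715 × 0.4158 = 0.91633
Maximum is natgas→palladium→crude→natgas at 1.0731; arbitrage exists.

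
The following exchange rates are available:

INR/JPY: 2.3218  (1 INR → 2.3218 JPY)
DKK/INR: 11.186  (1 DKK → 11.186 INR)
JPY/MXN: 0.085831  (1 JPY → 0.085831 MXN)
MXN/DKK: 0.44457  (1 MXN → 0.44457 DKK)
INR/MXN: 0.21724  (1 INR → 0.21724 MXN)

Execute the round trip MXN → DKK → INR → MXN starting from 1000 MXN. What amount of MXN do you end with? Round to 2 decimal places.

1080.33

1000 MXN × 0.44457 = 444.57 DKK
444.57 DKK × 11.186 = 4972.96002 INR
4972.96002 INR × 0.21724 = 1080.3258347448 MXN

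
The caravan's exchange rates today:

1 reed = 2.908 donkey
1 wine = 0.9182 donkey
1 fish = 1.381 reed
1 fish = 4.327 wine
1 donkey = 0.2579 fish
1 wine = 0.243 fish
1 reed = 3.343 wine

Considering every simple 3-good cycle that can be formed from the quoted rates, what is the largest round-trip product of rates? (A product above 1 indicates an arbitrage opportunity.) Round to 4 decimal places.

reed→wine→fish→reed: 3.343 × 0.243 × 1.381 = 1.12185
reed→donkey→fish→reed: 2.908 × 0.2579 × 1.381 = 1.03571
donkey→fish→wine→donkey: 0.2579 × 4.327 × 0.9182 = 1.02465
Maximum is reed→wine→fish→reed at 1.1219; arbitrage exists.

1.1219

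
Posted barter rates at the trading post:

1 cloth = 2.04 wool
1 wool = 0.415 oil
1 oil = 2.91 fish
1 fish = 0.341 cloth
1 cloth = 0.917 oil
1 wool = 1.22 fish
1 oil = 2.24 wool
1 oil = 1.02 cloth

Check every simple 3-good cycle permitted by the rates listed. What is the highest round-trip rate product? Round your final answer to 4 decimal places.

0.9099

fish→cloth→oil→fish: 0.341 × 0.917 × 2.91 = 0.90995
wool→oil→cloth→wool: 0.415 × 1.02 × 2.04 = 0.86353
wool→fish→cloth→wool: 1.22 × 0.341 × 2.04 = 0.84868
Maximum is fish→cloth→oil→fish at 0.9099; no arbitrage — every cycle loses value.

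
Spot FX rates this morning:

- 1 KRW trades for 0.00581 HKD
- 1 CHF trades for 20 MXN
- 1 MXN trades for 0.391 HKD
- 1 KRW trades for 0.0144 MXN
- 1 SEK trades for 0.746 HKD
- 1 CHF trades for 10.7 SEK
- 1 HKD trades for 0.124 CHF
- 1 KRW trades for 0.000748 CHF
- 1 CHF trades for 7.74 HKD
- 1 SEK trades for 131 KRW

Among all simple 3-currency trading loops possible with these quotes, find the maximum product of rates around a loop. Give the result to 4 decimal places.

CHF→SEK→KRW→CHF: 10.7 × 131 × 0.000748 = 1.04847
HKD→CHF→SEK→HKD: 0.124 × 10.7 × 0.746 = 0.98979
MXN→HKD→CHF→MXN: 0.391 × 0.124 × 20 = 0.96968
Maximum is CHF→SEK→KRW→CHF at 1.0485; arbitrage exists.

1.0485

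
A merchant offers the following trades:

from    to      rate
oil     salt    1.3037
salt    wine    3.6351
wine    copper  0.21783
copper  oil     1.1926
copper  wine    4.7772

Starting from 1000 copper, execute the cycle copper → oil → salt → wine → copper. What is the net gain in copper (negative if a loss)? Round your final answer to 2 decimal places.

1000 copper × 1.1926 = 1192.6 oil
1192.6 oil × 1.3037 = 1554.79262 salt
1554.79262 salt × 3.6351 = 5651.826652962 wine
5651.826652962 wine × 0.21783 = 1231.13739981471246 copper
Net change: 1231.13739981471246 − 1000 = 231.13739981471246 copper

231.14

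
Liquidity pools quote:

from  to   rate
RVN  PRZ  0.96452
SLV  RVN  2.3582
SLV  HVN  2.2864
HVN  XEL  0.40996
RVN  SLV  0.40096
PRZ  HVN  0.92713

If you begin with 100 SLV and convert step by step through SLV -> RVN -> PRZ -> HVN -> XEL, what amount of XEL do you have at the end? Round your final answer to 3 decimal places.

86.452

100 SLV × 2.3582 = 235.82 RVN
235.82 RVN × 0.96452 = 227.4531064 PRZ
227.4531064 PRZ × 0.92713 = 210.878598536632 HVN
210.878598536632 HVN × 0.40996 = 86.45179025607765472 XEL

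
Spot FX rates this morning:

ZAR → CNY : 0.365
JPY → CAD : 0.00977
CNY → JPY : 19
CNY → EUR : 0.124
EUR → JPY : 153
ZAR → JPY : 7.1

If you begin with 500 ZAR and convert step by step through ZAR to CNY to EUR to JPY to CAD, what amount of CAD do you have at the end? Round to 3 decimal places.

33.828

500 ZAR × 0.365 = 182.5 CNY
182.5 CNY × 0.124 = 22.63 EUR
22.63 EUR × 153 = 3462.39 JPY
3462.39 JPY × 0.00977 = 33.8275503 CAD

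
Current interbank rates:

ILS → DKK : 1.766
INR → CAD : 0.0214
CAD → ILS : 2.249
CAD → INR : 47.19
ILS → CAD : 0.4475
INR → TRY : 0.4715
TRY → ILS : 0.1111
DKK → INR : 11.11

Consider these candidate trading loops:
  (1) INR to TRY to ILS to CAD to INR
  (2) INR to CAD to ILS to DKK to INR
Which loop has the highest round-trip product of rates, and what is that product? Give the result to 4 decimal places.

(1) 0.4715 × 0.1111 × 0.4475 × 47.19 = 1.10621
(2) 0.0214 × 2.249 × 1.766 × 11.11 = 0.94430
Highest is cycle (1) at 1.1062 (>1, arbitrage).

1.1062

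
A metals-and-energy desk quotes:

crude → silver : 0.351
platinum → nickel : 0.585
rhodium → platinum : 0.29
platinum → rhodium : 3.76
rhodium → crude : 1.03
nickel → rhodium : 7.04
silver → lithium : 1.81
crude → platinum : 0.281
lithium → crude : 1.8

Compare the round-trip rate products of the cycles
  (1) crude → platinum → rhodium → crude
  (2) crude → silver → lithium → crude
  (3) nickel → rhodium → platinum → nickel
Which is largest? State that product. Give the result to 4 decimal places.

(1) 0.281 × 3.76 × 1.03 = 1.08826
(2) 0.351 × 1.81 × 1.8 = 1.14356
(3) 7.04 × 0.29 × 0.585 = 1.19434
Highest is cycle (3) at 1.1943 (>1, arbitrage).

1.1943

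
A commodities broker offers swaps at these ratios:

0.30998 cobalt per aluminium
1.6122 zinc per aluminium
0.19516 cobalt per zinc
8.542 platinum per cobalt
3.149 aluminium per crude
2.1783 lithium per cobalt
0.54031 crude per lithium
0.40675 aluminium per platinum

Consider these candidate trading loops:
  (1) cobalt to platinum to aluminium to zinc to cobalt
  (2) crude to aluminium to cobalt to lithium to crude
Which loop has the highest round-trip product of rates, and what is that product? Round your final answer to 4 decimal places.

(1) 8.542 × 0.40675 × 1.6122 × 0.19516 = 1.09319
(2) 3.149 × 0.30998 × 2.1783 × 0.54031 = 1.14886
Highest is cycle (2) at 1.1489 (>1, arbitrage).

1.1489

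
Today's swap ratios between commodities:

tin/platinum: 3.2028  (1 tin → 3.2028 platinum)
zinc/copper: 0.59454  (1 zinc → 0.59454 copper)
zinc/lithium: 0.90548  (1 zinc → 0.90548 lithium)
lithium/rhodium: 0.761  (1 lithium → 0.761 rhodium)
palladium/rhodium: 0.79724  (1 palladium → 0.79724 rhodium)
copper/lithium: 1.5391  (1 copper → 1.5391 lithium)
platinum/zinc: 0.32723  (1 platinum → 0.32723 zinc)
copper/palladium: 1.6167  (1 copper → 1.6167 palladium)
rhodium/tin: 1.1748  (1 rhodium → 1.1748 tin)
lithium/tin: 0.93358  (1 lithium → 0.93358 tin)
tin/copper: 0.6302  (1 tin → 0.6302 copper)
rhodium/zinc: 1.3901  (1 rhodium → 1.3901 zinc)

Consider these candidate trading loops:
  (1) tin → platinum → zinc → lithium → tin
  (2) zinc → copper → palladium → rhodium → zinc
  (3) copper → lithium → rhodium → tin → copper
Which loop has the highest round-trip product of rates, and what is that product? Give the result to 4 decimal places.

1.0652

(1) 3.2028 × 0.32723 × 0.90548 × 0.93358 = 0.88596
(2) 0.59454 × 1.6167 × 0.79724 × 1.3901 = 1.06524
(3) 1.5391 × 0.761 × 1.1748 × 0.6302 = 0.86715
Highest is cycle (2) at 1.0652 (>1, arbitrage).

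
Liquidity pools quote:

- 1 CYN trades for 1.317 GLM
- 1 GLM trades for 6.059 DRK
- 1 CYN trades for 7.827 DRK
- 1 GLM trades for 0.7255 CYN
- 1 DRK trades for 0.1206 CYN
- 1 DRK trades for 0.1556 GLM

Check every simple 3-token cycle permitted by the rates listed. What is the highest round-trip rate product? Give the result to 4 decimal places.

0.9624

CYN→GLM→DRK→CYN: 1.317 × 6.059 × 0.1206 = 0.96235
CYN→DRK→GLM→CYN: 7.827 × 0.1556 × 0.7255 = 0.88357
Maximum is CYN→GLM→DRK→CYN at 0.9624; no arbitrage — every cycle loses value.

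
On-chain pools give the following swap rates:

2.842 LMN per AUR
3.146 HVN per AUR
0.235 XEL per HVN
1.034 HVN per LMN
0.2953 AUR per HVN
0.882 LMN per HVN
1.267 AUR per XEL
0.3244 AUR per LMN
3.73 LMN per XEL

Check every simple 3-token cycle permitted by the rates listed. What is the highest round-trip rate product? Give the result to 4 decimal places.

0.9367

HVN→XEL→AUR→HVN: 0.235 × 1.267 × 3.146 = 0.93671
HVN→XEL→LMN→HVN: 0.235 × 3.73 × 1.034 = 0.90635
HVN→LMN→AUR→HVN: 0.882 × 0.3244 × 3.146 = 0.90014
HVN→AUR→LMN→HVN: 0.2953 × 2.842 × 1.034 = 0.86778
Maximum is HVN→XEL→AUR→HVN at 0.9367; no arbitrage — every cycle loses value.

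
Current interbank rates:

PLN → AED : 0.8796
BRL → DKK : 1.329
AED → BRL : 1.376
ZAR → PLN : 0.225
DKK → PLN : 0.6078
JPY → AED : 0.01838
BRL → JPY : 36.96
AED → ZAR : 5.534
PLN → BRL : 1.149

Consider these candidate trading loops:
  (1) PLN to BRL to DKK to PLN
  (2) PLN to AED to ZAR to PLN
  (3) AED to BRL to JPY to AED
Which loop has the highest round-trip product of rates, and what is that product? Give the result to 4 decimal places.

(1) 1.149 × 1.329 × 0.6078 = 0.92812
(2) 0.8796 × 5.534 × 0.225 = 1.09523
(3) 1.376 × 36.96 × 0.01838 = 0.93475
Highest is cycle (2) at 1.0952 (>1, arbitrage).

1.0952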